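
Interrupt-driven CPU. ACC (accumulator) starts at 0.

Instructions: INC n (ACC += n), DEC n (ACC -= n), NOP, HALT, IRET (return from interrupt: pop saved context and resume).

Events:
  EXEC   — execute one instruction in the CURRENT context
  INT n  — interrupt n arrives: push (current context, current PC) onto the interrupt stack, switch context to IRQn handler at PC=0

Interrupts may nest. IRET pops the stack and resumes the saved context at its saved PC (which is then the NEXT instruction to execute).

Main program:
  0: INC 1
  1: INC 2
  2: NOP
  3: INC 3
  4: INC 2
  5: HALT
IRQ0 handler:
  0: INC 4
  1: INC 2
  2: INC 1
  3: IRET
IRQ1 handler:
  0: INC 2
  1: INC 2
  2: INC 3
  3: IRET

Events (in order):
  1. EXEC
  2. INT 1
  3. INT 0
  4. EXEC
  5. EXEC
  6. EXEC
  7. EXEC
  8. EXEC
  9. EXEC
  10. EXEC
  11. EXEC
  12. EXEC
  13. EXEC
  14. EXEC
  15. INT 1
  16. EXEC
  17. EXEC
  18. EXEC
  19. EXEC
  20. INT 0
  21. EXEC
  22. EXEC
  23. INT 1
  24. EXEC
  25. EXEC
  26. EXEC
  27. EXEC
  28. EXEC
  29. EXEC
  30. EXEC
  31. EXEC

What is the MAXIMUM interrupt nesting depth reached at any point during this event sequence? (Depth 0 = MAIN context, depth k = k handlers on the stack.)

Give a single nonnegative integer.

Answer: 2

Derivation:
Event 1 (EXEC): [MAIN] PC=0: INC 1 -> ACC=1 [depth=0]
Event 2 (INT 1): INT 1 arrives: push (MAIN, PC=1), enter IRQ1 at PC=0 (depth now 1) [depth=1]
Event 3 (INT 0): INT 0 arrives: push (IRQ1, PC=0), enter IRQ0 at PC=0 (depth now 2) [depth=2]
Event 4 (EXEC): [IRQ0] PC=0: INC 4 -> ACC=5 [depth=2]
Event 5 (EXEC): [IRQ0] PC=1: INC 2 -> ACC=7 [depth=2]
Event 6 (EXEC): [IRQ0] PC=2: INC 1 -> ACC=8 [depth=2]
Event 7 (EXEC): [IRQ0] PC=3: IRET -> resume IRQ1 at PC=0 (depth now 1) [depth=1]
Event 8 (EXEC): [IRQ1] PC=0: INC 2 -> ACC=10 [depth=1]
Event 9 (EXEC): [IRQ1] PC=1: INC 2 -> ACC=12 [depth=1]
Event 10 (EXEC): [IRQ1] PC=2: INC 3 -> ACC=15 [depth=1]
Event 11 (EXEC): [IRQ1] PC=3: IRET -> resume MAIN at PC=1 (depth now 0) [depth=0]
Event 12 (EXEC): [MAIN] PC=1: INC 2 -> ACC=17 [depth=0]
Event 13 (EXEC): [MAIN] PC=2: NOP [depth=0]
Event 14 (EXEC): [MAIN] PC=3: INC 3 -> ACC=20 [depth=0]
Event 15 (INT 1): INT 1 arrives: push (MAIN, PC=4), enter IRQ1 at PC=0 (depth now 1) [depth=1]
Event 16 (EXEC): [IRQ1] PC=0: INC 2 -> ACC=22 [depth=1]
Event 17 (EXEC): [IRQ1] PC=1: INC 2 -> ACC=24 [depth=1]
Event 18 (EXEC): [IRQ1] PC=2: INC 3 -> ACC=27 [depth=1]
Event 19 (EXEC): [IRQ1] PC=3: IRET -> resume MAIN at PC=4 (depth now 0) [depth=0]
Event 20 (INT 0): INT 0 arrives: push (MAIN, PC=4), enter IRQ0 at PC=0 (depth now 1) [depth=1]
Event 21 (EXEC): [IRQ0] PC=0: INC 4 -> ACC=31 [depth=1]
Event 22 (EXEC): [IRQ0] PC=1: INC 2 -> ACC=33 [depth=1]
Event 23 (INT 1): INT 1 arrives: push (IRQ0, PC=2), enter IRQ1 at PC=0 (depth now 2) [depth=2]
Event 24 (EXEC): [IRQ1] PC=0: INC 2 -> ACC=35 [depth=2]
Event 25 (EXEC): [IRQ1] PC=1: INC 2 -> ACC=37 [depth=2]
Event 26 (EXEC): [IRQ1] PC=2: INC 3 -> ACC=40 [depth=2]
Event 27 (EXEC): [IRQ1] PC=3: IRET -> resume IRQ0 at PC=2 (depth now 1) [depth=1]
Event 28 (EXEC): [IRQ0] PC=2: INC 1 -> ACC=41 [depth=1]
Event 29 (EXEC): [IRQ0] PC=3: IRET -> resume MAIN at PC=4 (depth now 0) [depth=0]
Event 30 (EXEC): [MAIN] PC=4: INC 2 -> ACC=43 [depth=0]
Event 31 (EXEC): [MAIN] PC=5: HALT [depth=0]
Max depth observed: 2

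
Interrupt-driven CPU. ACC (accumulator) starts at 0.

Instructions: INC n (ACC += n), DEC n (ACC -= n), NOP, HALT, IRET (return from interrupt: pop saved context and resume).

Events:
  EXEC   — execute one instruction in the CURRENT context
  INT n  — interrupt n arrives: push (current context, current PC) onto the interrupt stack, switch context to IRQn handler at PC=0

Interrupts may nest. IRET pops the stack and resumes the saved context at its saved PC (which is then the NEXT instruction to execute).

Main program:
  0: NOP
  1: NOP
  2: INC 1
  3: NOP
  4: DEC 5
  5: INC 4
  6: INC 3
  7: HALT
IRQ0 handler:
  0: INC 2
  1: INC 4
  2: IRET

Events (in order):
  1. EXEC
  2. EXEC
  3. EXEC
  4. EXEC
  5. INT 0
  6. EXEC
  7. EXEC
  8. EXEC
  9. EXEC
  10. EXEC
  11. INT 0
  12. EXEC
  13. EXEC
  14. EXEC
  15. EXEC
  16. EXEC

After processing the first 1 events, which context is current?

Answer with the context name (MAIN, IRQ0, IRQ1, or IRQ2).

Answer: MAIN

Derivation:
Event 1 (EXEC): [MAIN] PC=0: NOP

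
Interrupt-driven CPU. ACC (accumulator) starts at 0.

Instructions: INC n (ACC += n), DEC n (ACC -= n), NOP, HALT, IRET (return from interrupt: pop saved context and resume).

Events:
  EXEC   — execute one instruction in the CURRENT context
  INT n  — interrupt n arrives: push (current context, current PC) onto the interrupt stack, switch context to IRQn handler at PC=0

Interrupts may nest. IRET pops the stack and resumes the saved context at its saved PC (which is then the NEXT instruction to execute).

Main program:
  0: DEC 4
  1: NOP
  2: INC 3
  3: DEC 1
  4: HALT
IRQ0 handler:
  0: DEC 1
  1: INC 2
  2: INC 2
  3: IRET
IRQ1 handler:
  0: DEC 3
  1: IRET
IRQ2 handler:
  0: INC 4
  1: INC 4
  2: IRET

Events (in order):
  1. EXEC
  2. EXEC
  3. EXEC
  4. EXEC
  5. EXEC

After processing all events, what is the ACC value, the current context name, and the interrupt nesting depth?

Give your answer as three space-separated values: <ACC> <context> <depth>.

Answer: -2 MAIN 0

Derivation:
Event 1 (EXEC): [MAIN] PC=0: DEC 4 -> ACC=-4
Event 2 (EXEC): [MAIN] PC=1: NOP
Event 3 (EXEC): [MAIN] PC=2: INC 3 -> ACC=-1
Event 4 (EXEC): [MAIN] PC=3: DEC 1 -> ACC=-2
Event 5 (EXEC): [MAIN] PC=4: HALT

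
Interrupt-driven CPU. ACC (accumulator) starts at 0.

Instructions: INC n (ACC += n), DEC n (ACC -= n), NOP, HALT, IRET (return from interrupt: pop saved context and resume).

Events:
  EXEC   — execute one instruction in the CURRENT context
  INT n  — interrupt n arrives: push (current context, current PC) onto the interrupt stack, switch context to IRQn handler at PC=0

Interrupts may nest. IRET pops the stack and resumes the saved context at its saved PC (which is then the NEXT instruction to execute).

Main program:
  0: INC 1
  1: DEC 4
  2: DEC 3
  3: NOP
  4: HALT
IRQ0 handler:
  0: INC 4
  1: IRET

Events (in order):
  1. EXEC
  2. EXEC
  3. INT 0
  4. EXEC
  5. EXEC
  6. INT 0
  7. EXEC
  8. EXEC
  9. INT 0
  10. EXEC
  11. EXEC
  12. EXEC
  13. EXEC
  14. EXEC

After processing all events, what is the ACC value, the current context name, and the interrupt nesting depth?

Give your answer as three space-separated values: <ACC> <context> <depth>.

Event 1 (EXEC): [MAIN] PC=0: INC 1 -> ACC=1
Event 2 (EXEC): [MAIN] PC=1: DEC 4 -> ACC=-3
Event 3 (INT 0): INT 0 arrives: push (MAIN, PC=2), enter IRQ0 at PC=0 (depth now 1)
Event 4 (EXEC): [IRQ0] PC=0: INC 4 -> ACC=1
Event 5 (EXEC): [IRQ0] PC=1: IRET -> resume MAIN at PC=2 (depth now 0)
Event 6 (INT 0): INT 0 arrives: push (MAIN, PC=2), enter IRQ0 at PC=0 (depth now 1)
Event 7 (EXEC): [IRQ0] PC=0: INC 4 -> ACC=5
Event 8 (EXEC): [IRQ0] PC=1: IRET -> resume MAIN at PC=2 (depth now 0)
Event 9 (INT 0): INT 0 arrives: push (MAIN, PC=2), enter IRQ0 at PC=0 (depth now 1)
Event 10 (EXEC): [IRQ0] PC=0: INC 4 -> ACC=9
Event 11 (EXEC): [IRQ0] PC=1: IRET -> resume MAIN at PC=2 (depth now 0)
Event 12 (EXEC): [MAIN] PC=2: DEC 3 -> ACC=6
Event 13 (EXEC): [MAIN] PC=3: NOP
Event 14 (EXEC): [MAIN] PC=4: HALT

Answer: 6 MAIN 0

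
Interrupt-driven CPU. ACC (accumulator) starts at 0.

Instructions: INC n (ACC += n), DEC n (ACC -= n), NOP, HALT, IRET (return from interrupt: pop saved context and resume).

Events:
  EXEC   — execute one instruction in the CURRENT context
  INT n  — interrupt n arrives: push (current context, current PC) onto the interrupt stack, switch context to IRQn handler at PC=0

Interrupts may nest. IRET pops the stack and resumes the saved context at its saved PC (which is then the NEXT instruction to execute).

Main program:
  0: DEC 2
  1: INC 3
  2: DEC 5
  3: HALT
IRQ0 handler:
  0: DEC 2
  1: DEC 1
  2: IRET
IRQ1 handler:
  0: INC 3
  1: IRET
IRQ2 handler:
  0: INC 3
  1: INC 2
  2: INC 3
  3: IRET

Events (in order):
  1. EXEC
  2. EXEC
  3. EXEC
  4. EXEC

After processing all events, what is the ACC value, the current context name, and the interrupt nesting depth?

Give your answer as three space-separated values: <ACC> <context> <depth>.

Event 1 (EXEC): [MAIN] PC=0: DEC 2 -> ACC=-2
Event 2 (EXEC): [MAIN] PC=1: INC 3 -> ACC=1
Event 3 (EXEC): [MAIN] PC=2: DEC 5 -> ACC=-4
Event 4 (EXEC): [MAIN] PC=3: HALT

Answer: -4 MAIN 0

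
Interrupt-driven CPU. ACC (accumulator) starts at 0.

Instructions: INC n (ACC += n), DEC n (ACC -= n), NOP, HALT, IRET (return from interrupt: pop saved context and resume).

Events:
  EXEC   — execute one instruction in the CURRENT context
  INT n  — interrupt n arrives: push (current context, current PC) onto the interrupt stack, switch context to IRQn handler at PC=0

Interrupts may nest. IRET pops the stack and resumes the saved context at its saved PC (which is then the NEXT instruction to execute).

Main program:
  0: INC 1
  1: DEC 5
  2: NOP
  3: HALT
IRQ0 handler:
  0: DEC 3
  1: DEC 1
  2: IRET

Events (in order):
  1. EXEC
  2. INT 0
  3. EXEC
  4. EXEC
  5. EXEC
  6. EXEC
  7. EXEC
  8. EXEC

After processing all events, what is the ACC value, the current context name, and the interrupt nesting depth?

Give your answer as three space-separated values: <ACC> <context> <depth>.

Answer: -8 MAIN 0

Derivation:
Event 1 (EXEC): [MAIN] PC=0: INC 1 -> ACC=1
Event 2 (INT 0): INT 0 arrives: push (MAIN, PC=1), enter IRQ0 at PC=0 (depth now 1)
Event 3 (EXEC): [IRQ0] PC=0: DEC 3 -> ACC=-2
Event 4 (EXEC): [IRQ0] PC=1: DEC 1 -> ACC=-3
Event 5 (EXEC): [IRQ0] PC=2: IRET -> resume MAIN at PC=1 (depth now 0)
Event 6 (EXEC): [MAIN] PC=1: DEC 5 -> ACC=-8
Event 7 (EXEC): [MAIN] PC=2: NOP
Event 8 (EXEC): [MAIN] PC=3: HALT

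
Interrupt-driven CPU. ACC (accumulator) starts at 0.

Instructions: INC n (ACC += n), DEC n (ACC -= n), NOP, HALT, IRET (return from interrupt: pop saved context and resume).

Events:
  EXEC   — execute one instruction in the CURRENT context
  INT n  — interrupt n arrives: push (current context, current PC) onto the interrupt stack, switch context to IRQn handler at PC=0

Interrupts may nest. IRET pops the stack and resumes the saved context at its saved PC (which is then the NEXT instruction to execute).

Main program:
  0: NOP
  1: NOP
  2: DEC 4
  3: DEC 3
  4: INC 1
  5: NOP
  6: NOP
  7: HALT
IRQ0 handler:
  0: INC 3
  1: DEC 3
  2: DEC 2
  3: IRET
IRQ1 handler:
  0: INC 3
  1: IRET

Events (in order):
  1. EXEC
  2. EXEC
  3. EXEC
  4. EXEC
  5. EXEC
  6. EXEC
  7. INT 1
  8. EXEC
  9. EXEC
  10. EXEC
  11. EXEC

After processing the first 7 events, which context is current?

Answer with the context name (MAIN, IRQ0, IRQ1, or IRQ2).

Event 1 (EXEC): [MAIN] PC=0: NOP
Event 2 (EXEC): [MAIN] PC=1: NOP
Event 3 (EXEC): [MAIN] PC=2: DEC 4 -> ACC=-4
Event 4 (EXEC): [MAIN] PC=3: DEC 3 -> ACC=-7
Event 5 (EXEC): [MAIN] PC=4: INC 1 -> ACC=-6
Event 6 (EXEC): [MAIN] PC=5: NOP
Event 7 (INT 1): INT 1 arrives: push (MAIN, PC=6), enter IRQ1 at PC=0 (depth now 1)

Answer: IRQ1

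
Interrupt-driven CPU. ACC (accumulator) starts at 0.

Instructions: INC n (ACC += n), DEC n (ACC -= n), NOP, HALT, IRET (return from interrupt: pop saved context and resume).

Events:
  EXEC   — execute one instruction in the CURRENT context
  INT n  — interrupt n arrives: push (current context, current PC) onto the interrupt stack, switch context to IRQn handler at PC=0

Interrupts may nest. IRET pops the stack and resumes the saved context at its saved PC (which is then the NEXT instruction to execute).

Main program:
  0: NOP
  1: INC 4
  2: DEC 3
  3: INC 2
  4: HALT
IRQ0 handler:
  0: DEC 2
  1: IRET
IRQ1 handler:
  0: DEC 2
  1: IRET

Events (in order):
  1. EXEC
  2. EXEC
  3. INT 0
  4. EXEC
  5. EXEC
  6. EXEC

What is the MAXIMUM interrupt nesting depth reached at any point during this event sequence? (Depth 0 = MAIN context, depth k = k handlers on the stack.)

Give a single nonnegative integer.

Answer: 1

Derivation:
Event 1 (EXEC): [MAIN] PC=0: NOP [depth=0]
Event 2 (EXEC): [MAIN] PC=1: INC 4 -> ACC=4 [depth=0]
Event 3 (INT 0): INT 0 arrives: push (MAIN, PC=2), enter IRQ0 at PC=0 (depth now 1) [depth=1]
Event 4 (EXEC): [IRQ0] PC=0: DEC 2 -> ACC=2 [depth=1]
Event 5 (EXEC): [IRQ0] PC=1: IRET -> resume MAIN at PC=2 (depth now 0) [depth=0]
Event 6 (EXEC): [MAIN] PC=2: DEC 3 -> ACC=-1 [depth=0]
Max depth observed: 1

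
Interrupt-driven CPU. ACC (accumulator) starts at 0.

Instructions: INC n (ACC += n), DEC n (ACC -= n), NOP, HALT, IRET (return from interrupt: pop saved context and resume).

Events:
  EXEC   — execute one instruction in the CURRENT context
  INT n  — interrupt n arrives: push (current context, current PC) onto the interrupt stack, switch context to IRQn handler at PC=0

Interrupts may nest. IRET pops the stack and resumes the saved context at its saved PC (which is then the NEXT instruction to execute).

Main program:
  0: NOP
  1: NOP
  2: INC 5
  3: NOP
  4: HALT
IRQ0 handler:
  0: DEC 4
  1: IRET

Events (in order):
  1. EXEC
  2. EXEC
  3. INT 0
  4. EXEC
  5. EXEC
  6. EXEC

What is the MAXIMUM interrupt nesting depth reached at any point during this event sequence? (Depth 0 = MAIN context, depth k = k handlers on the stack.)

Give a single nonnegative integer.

Answer: 1

Derivation:
Event 1 (EXEC): [MAIN] PC=0: NOP [depth=0]
Event 2 (EXEC): [MAIN] PC=1: NOP [depth=0]
Event 3 (INT 0): INT 0 arrives: push (MAIN, PC=2), enter IRQ0 at PC=0 (depth now 1) [depth=1]
Event 4 (EXEC): [IRQ0] PC=0: DEC 4 -> ACC=-4 [depth=1]
Event 5 (EXEC): [IRQ0] PC=1: IRET -> resume MAIN at PC=2 (depth now 0) [depth=0]
Event 6 (EXEC): [MAIN] PC=2: INC 5 -> ACC=1 [depth=0]
Max depth observed: 1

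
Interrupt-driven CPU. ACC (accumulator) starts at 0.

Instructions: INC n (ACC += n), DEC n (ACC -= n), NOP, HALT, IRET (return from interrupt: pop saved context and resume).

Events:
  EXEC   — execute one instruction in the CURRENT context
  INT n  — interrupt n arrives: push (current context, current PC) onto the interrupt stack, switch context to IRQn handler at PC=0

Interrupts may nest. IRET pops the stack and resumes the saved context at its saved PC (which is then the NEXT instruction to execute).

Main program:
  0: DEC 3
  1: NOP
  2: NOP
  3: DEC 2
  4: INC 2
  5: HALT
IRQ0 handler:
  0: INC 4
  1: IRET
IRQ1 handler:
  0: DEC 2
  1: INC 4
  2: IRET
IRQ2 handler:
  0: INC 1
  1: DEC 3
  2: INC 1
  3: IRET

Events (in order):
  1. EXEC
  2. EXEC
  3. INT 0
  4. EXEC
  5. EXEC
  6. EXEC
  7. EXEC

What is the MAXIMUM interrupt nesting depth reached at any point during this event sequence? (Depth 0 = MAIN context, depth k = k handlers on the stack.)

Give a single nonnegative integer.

Answer: 1

Derivation:
Event 1 (EXEC): [MAIN] PC=0: DEC 3 -> ACC=-3 [depth=0]
Event 2 (EXEC): [MAIN] PC=1: NOP [depth=0]
Event 3 (INT 0): INT 0 arrives: push (MAIN, PC=2), enter IRQ0 at PC=0 (depth now 1) [depth=1]
Event 4 (EXEC): [IRQ0] PC=0: INC 4 -> ACC=1 [depth=1]
Event 5 (EXEC): [IRQ0] PC=1: IRET -> resume MAIN at PC=2 (depth now 0) [depth=0]
Event 6 (EXEC): [MAIN] PC=2: NOP [depth=0]
Event 7 (EXEC): [MAIN] PC=3: DEC 2 -> ACC=-1 [depth=0]
Max depth observed: 1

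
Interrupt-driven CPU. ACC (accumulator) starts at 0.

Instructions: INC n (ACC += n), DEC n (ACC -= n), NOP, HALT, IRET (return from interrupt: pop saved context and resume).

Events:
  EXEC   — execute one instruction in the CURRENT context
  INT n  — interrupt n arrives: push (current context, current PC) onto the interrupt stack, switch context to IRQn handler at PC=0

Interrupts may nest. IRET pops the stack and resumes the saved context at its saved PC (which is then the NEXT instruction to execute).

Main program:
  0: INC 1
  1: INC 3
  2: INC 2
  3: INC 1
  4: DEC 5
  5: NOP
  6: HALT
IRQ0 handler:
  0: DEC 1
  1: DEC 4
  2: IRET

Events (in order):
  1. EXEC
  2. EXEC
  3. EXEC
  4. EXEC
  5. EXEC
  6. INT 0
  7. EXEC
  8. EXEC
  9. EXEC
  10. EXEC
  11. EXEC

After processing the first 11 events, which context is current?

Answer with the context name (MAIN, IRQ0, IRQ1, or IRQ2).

Answer: MAIN

Derivation:
Event 1 (EXEC): [MAIN] PC=0: INC 1 -> ACC=1
Event 2 (EXEC): [MAIN] PC=1: INC 3 -> ACC=4
Event 3 (EXEC): [MAIN] PC=2: INC 2 -> ACC=6
Event 4 (EXEC): [MAIN] PC=3: INC 1 -> ACC=7
Event 5 (EXEC): [MAIN] PC=4: DEC 5 -> ACC=2
Event 6 (INT 0): INT 0 arrives: push (MAIN, PC=5), enter IRQ0 at PC=0 (depth now 1)
Event 7 (EXEC): [IRQ0] PC=0: DEC 1 -> ACC=1
Event 8 (EXEC): [IRQ0] PC=1: DEC 4 -> ACC=-3
Event 9 (EXEC): [IRQ0] PC=2: IRET -> resume MAIN at PC=5 (depth now 0)
Event 10 (EXEC): [MAIN] PC=5: NOP
Event 11 (EXEC): [MAIN] PC=6: HALT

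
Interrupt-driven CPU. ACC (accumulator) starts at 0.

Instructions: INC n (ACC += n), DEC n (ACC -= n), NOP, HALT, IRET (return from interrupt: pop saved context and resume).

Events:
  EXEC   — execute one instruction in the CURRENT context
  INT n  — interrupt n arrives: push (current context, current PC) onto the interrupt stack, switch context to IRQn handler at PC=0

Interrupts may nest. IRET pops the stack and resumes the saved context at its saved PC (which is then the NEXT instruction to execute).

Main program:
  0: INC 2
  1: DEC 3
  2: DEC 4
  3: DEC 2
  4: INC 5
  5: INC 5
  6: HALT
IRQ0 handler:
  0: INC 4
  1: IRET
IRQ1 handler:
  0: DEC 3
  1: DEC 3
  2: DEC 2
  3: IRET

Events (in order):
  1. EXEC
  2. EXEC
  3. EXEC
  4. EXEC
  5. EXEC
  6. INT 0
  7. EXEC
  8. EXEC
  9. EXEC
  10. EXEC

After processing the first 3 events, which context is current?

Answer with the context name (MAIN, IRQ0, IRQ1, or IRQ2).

Event 1 (EXEC): [MAIN] PC=0: INC 2 -> ACC=2
Event 2 (EXEC): [MAIN] PC=1: DEC 3 -> ACC=-1
Event 3 (EXEC): [MAIN] PC=2: DEC 4 -> ACC=-5

Answer: MAIN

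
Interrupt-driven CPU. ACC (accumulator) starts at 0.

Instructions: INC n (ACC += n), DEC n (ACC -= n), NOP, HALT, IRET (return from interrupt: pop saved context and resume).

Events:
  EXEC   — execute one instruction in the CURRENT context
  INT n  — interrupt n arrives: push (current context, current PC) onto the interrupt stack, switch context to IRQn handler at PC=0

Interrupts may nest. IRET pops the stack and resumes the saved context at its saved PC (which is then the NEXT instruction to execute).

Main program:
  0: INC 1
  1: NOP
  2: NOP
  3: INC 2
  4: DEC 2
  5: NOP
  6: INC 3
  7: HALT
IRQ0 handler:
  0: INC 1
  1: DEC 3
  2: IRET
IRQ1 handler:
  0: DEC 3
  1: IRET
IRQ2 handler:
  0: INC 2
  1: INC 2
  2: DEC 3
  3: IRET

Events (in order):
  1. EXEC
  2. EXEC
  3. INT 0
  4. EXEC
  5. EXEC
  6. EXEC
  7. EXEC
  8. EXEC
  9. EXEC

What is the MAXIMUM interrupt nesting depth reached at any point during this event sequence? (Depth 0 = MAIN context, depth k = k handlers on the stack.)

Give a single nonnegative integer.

Event 1 (EXEC): [MAIN] PC=0: INC 1 -> ACC=1 [depth=0]
Event 2 (EXEC): [MAIN] PC=1: NOP [depth=0]
Event 3 (INT 0): INT 0 arrives: push (MAIN, PC=2), enter IRQ0 at PC=0 (depth now 1) [depth=1]
Event 4 (EXEC): [IRQ0] PC=0: INC 1 -> ACC=2 [depth=1]
Event 5 (EXEC): [IRQ0] PC=1: DEC 3 -> ACC=-1 [depth=1]
Event 6 (EXEC): [IRQ0] PC=2: IRET -> resume MAIN at PC=2 (depth now 0) [depth=0]
Event 7 (EXEC): [MAIN] PC=2: NOP [depth=0]
Event 8 (EXEC): [MAIN] PC=3: INC 2 -> ACC=1 [depth=0]
Event 9 (EXEC): [MAIN] PC=4: DEC 2 -> ACC=-1 [depth=0]
Max depth observed: 1

Answer: 1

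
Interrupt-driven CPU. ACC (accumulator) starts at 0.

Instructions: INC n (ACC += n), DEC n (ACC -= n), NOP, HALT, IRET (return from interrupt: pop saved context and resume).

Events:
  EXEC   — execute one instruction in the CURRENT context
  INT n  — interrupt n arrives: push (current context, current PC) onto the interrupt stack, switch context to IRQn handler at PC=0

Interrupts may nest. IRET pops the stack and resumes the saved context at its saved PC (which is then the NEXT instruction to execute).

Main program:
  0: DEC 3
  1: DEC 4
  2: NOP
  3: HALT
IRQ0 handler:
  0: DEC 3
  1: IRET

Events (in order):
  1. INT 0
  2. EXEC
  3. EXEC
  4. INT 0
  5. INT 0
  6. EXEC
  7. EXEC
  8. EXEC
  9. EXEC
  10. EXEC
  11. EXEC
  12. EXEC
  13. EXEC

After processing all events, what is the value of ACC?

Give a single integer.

Event 1 (INT 0): INT 0 arrives: push (MAIN, PC=0), enter IRQ0 at PC=0 (depth now 1)
Event 2 (EXEC): [IRQ0] PC=0: DEC 3 -> ACC=-3
Event 3 (EXEC): [IRQ0] PC=1: IRET -> resume MAIN at PC=0 (depth now 0)
Event 4 (INT 0): INT 0 arrives: push (MAIN, PC=0), enter IRQ0 at PC=0 (depth now 1)
Event 5 (INT 0): INT 0 arrives: push (IRQ0, PC=0), enter IRQ0 at PC=0 (depth now 2)
Event 6 (EXEC): [IRQ0] PC=0: DEC 3 -> ACC=-6
Event 7 (EXEC): [IRQ0] PC=1: IRET -> resume IRQ0 at PC=0 (depth now 1)
Event 8 (EXEC): [IRQ0] PC=0: DEC 3 -> ACC=-9
Event 9 (EXEC): [IRQ0] PC=1: IRET -> resume MAIN at PC=0 (depth now 0)
Event 10 (EXEC): [MAIN] PC=0: DEC 3 -> ACC=-12
Event 11 (EXEC): [MAIN] PC=1: DEC 4 -> ACC=-16
Event 12 (EXEC): [MAIN] PC=2: NOP
Event 13 (EXEC): [MAIN] PC=3: HALT

Answer: -16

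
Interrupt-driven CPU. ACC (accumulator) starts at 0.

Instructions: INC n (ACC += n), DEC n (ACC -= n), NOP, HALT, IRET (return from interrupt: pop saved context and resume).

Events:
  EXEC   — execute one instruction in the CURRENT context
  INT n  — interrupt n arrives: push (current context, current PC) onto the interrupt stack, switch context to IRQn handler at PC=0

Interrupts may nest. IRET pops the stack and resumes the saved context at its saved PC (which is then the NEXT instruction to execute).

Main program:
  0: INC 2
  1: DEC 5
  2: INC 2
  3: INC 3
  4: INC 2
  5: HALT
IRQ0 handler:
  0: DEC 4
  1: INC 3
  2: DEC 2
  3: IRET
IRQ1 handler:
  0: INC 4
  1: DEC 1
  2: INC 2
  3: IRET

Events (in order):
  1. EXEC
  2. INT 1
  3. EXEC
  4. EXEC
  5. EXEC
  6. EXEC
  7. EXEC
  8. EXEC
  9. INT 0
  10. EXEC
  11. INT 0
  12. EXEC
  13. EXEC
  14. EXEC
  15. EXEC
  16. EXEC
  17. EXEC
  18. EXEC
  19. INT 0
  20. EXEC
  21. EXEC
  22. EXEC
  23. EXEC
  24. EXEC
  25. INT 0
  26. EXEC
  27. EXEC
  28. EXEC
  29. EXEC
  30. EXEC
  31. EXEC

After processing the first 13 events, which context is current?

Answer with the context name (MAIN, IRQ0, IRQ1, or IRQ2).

Event 1 (EXEC): [MAIN] PC=0: INC 2 -> ACC=2
Event 2 (INT 1): INT 1 arrives: push (MAIN, PC=1), enter IRQ1 at PC=0 (depth now 1)
Event 3 (EXEC): [IRQ1] PC=0: INC 4 -> ACC=6
Event 4 (EXEC): [IRQ1] PC=1: DEC 1 -> ACC=5
Event 5 (EXEC): [IRQ1] PC=2: INC 2 -> ACC=7
Event 6 (EXEC): [IRQ1] PC=3: IRET -> resume MAIN at PC=1 (depth now 0)
Event 7 (EXEC): [MAIN] PC=1: DEC 5 -> ACC=2
Event 8 (EXEC): [MAIN] PC=2: INC 2 -> ACC=4
Event 9 (INT 0): INT 0 arrives: push (MAIN, PC=3), enter IRQ0 at PC=0 (depth now 1)
Event 10 (EXEC): [IRQ0] PC=0: DEC 4 -> ACC=0
Event 11 (INT 0): INT 0 arrives: push (IRQ0, PC=1), enter IRQ0 at PC=0 (depth now 2)
Event 12 (EXEC): [IRQ0] PC=0: DEC 4 -> ACC=-4
Event 13 (EXEC): [IRQ0] PC=1: INC 3 -> ACC=-1

Answer: IRQ0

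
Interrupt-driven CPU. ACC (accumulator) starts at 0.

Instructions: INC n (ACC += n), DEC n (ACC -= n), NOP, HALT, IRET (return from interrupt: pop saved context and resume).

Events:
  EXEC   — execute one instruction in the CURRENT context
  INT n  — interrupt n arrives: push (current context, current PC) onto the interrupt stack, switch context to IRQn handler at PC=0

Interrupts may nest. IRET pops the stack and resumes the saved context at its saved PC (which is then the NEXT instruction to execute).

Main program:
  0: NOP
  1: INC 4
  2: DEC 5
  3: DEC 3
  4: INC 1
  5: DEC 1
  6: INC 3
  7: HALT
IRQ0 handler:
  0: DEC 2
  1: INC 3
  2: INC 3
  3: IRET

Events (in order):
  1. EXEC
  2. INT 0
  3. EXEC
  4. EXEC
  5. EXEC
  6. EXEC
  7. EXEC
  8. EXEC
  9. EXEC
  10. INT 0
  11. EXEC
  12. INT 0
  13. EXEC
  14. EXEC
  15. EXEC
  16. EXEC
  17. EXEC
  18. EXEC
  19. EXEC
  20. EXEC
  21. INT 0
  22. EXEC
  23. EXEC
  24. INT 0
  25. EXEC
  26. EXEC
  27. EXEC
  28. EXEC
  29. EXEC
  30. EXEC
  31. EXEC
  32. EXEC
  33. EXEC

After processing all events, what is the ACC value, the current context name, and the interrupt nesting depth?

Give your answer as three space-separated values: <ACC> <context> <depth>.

Answer: 19 MAIN 0

Derivation:
Event 1 (EXEC): [MAIN] PC=0: NOP
Event 2 (INT 0): INT 0 arrives: push (MAIN, PC=1), enter IRQ0 at PC=0 (depth now 1)
Event 3 (EXEC): [IRQ0] PC=0: DEC 2 -> ACC=-2
Event 4 (EXEC): [IRQ0] PC=1: INC 3 -> ACC=1
Event 5 (EXEC): [IRQ0] PC=2: INC 3 -> ACC=4
Event 6 (EXEC): [IRQ0] PC=3: IRET -> resume MAIN at PC=1 (depth now 0)
Event 7 (EXEC): [MAIN] PC=1: INC 4 -> ACC=8
Event 8 (EXEC): [MAIN] PC=2: DEC 5 -> ACC=3
Event 9 (EXEC): [MAIN] PC=3: DEC 3 -> ACC=0
Event 10 (INT 0): INT 0 arrives: push (MAIN, PC=4), enter IRQ0 at PC=0 (depth now 1)
Event 11 (EXEC): [IRQ0] PC=0: DEC 2 -> ACC=-2
Event 12 (INT 0): INT 0 arrives: push (IRQ0, PC=1), enter IRQ0 at PC=0 (depth now 2)
Event 13 (EXEC): [IRQ0] PC=0: DEC 2 -> ACC=-4
Event 14 (EXEC): [IRQ0] PC=1: INC 3 -> ACC=-1
Event 15 (EXEC): [IRQ0] PC=2: INC 3 -> ACC=2
Event 16 (EXEC): [IRQ0] PC=3: IRET -> resume IRQ0 at PC=1 (depth now 1)
Event 17 (EXEC): [IRQ0] PC=1: INC 3 -> ACC=5
Event 18 (EXEC): [IRQ0] PC=2: INC 3 -> ACC=8
Event 19 (EXEC): [IRQ0] PC=3: IRET -> resume MAIN at PC=4 (depth now 0)
Event 20 (EXEC): [MAIN] PC=4: INC 1 -> ACC=9
Event 21 (INT 0): INT 0 arrives: push (MAIN, PC=5), enter IRQ0 at PC=0 (depth now 1)
Event 22 (EXEC): [IRQ0] PC=0: DEC 2 -> ACC=7
Event 23 (EXEC): [IRQ0] PC=1: INC 3 -> ACC=10
Event 24 (INT 0): INT 0 arrives: push (IRQ0, PC=2), enter IRQ0 at PC=0 (depth now 2)
Event 25 (EXEC): [IRQ0] PC=0: DEC 2 -> ACC=8
Event 26 (EXEC): [IRQ0] PC=1: INC 3 -> ACC=11
Event 27 (EXEC): [IRQ0] PC=2: INC 3 -> ACC=14
Event 28 (EXEC): [IRQ0] PC=3: IRET -> resume IRQ0 at PC=2 (depth now 1)
Event 29 (EXEC): [IRQ0] PC=2: INC 3 -> ACC=17
Event 30 (EXEC): [IRQ0] PC=3: IRET -> resume MAIN at PC=5 (depth now 0)
Event 31 (EXEC): [MAIN] PC=5: DEC 1 -> ACC=16
Event 32 (EXEC): [MAIN] PC=6: INC 3 -> ACC=19
Event 33 (EXEC): [MAIN] PC=7: HALT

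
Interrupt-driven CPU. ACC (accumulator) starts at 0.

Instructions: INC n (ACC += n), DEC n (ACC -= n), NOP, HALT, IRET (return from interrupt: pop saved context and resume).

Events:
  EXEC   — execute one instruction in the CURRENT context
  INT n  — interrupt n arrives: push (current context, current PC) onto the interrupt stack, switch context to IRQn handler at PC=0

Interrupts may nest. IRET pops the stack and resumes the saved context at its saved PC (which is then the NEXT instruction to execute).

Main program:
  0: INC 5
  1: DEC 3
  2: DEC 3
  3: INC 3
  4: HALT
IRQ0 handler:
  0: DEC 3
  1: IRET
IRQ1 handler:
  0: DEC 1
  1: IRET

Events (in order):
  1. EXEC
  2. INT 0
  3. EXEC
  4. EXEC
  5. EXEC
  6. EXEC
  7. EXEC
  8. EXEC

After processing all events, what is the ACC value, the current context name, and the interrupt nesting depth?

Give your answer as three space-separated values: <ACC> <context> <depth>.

Event 1 (EXEC): [MAIN] PC=0: INC 5 -> ACC=5
Event 2 (INT 0): INT 0 arrives: push (MAIN, PC=1), enter IRQ0 at PC=0 (depth now 1)
Event 3 (EXEC): [IRQ0] PC=0: DEC 3 -> ACC=2
Event 4 (EXEC): [IRQ0] PC=1: IRET -> resume MAIN at PC=1 (depth now 0)
Event 5 (EXEC): [MAIN] PC=1: DEC 3 -> ACC=-1
Event 6 (EXEC): [MAIN] PC=2: DEC 3 -> ACC=-4
Event 7 (EXEC): [MAIN] PC=3: INC 3 -> ACC=-1
Event 8 (EXEC): [MAIN] PC=4: HALT

Answer: -1 MAIN 0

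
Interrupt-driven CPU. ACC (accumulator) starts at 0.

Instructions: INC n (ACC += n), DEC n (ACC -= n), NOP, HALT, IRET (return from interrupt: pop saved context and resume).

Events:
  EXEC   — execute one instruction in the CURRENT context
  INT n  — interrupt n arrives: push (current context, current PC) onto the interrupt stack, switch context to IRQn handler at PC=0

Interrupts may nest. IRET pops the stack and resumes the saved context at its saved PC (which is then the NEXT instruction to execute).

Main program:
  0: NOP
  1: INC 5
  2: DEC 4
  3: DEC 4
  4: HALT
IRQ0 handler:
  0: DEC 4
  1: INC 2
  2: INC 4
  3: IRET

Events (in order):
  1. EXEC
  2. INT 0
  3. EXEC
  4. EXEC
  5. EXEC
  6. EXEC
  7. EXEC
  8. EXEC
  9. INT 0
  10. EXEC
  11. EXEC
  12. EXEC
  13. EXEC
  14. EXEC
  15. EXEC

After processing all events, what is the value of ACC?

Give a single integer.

Answer: 1

Derivation:
Event 1 (EXEC): [MAIN] PC=0: NOP
Event 2 (INT 0): INT 0 arrives: push (MAIN, PC=1), enter IRQ0 at PC=0 (depth now 1)
Event 3 (EXEC): [IRQ0] PC=0: DEC 4 -> ACC=-4
Event 4 (EXEC): [IRQ0] PC=1: INC 2 -> ACC=-2
Event 5 (EXEC): [IRQ0] PC=2: INC 4 -> ACC=2
Event 6 (EXEC): [IRQ0] PC=3: IRET -> resume MAIN at PC=1 (depth now 0)
Event 7 (EXEC): [MAIN] PC=1: INC 5 -> ACC=7
Event 8 (EXEC): [MAIN] PC=2: DEC 4 -> ACC=3
Event 9 (INT 0): INT 0 arrives: push (MAIN, PC=3), enter IRQ0 at PC=0 (depth now 1)
Event 10 (EXEC): [IRQ0] PC=0: DEC 4 -> ACC=-1
Event 11 (EXEC): [IRQ0] PC=1: INC 2 -> ACC=1
Event 12 (EXEC): [IRQ0] PC=2: INC 4 -> ACC=5
Event 13 (EXEC): [IRQ0] PC=3: IRET -> resume MAIN at PC=3 (depth now 0)
Event 14 (EXEC): [MAIN] PC=3: DEC 4 -> ACC=1
Event 15 (EXEC): [MAIN] PC=4: HALT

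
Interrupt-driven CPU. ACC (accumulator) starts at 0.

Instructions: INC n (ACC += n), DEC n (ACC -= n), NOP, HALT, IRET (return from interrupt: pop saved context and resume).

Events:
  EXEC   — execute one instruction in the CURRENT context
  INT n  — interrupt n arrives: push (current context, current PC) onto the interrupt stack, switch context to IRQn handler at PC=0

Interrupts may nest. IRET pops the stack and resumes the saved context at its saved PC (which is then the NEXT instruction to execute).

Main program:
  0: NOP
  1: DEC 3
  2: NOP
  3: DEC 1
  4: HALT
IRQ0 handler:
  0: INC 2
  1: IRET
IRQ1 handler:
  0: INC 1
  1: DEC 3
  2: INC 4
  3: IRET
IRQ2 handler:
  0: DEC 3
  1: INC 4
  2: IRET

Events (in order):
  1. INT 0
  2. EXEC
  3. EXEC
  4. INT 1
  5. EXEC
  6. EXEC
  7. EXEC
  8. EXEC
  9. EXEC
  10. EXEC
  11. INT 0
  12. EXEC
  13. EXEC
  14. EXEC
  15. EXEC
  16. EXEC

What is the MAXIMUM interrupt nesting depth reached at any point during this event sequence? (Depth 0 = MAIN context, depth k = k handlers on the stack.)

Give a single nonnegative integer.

Answer: 1

Derivation:
Event 1 (INT 0): INT 0 arrives: push (MAIN, PC=0), enter IRQ0 at PC=0 (depth now 1) [depth=1]
Event 2 (EXEC): [IRQ0] PC=0: INC 2 -> ACC=2 [depth=1]
Event 3 (EXEC): [IRQ0] PC=1: IRET -> resume MAIN at PC=0 (depth now 0) [depth=0]
Event 4 (INT 1): INT 1 arrives: push (MAIN, PC=0), enter IRQ1 at PC=0 (depth now 1) [depth=1]
Event 5 (EXEC): [IRQ1] PC=0: INC 1 -> ACC=3 [depth=1]
Event 6 (EXEC): [IRQ1] PC=1: DEC 3 -> ACC=0 [depth=1]
Event 7 (EXEC): [IRQ1] PC=2: INC 4 -> ACC=4 [depth=1]
Event 8 (EXEC): [IRQ1] PC=3: IRET -> resume MAIN at PC=0 (depth now 0) [depth=0]
Event 9 (EXEC): [MAIN] PC=0: NOP [depth=0]
Event 10 (EXEC): [MAIN] PC=1: DEC 3 -> ACC=1 [depth=0]
Event 11 (INT 0): INT 0 arrives: push (MAIN, PC=2), enter IRQ0 at PC=0 (depth now 1) [depth=1]
Event 12 (EXEC): [IRQ0] PC=0: INC 2 -> ACC=3 [depth=1]
Event 13 (EXEC): [IRQ0] PC=1: IRET -> resume MAIN at PC=2 (depth now 0) [depth=0]
Event 14 (EXEC): [MAIN] PC=2: NOP [depth=0]
Event 15 (EXEC): [MAIN] PC=3: DEC 1 -> ACC=2 [depth=0]
Event 16 (EXEC): [MAIN] PC=4: HALT [depth=0]
Max depth observed: 1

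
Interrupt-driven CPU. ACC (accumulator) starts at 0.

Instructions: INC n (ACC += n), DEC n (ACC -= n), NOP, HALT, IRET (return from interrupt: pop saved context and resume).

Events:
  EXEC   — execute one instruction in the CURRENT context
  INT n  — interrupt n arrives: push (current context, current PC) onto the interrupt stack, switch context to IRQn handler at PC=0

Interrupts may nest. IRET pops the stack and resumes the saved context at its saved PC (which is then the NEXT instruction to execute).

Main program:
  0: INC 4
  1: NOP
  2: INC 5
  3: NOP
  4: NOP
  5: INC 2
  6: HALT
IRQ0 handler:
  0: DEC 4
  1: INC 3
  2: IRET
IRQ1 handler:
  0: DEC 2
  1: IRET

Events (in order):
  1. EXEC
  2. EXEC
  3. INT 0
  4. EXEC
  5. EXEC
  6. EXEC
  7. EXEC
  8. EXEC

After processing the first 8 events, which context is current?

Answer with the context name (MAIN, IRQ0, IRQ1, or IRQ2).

Event 1 (EXEC): [MAIN] PC=0: INC 4 -> ACC=4
Event 2 (EXEC): [MAIN] PC=1: NOP
Event 3 (INT 0): INT 0 arrives: push (MAIN, PC=2), enter IRQ0 at PC=0 (depth now 1)
Event 4 (EXEC): [IRQ0] PC=0: DEC 4 -> ACC=0
Event 5 (EXEC): [IRQ0] PC=1: INC 3 -> ACC=3
Event 6 (EXEC): [IRQ0] PC=2: IRET -> resume MAIN at PC=2 (depth now 0)
Event 7 (EXEC): [MAIN] PC=2: INC 5 -> ACC=8
Event 8 (EXEC): [MAIN] PC=3: NOP

Answer: MAIN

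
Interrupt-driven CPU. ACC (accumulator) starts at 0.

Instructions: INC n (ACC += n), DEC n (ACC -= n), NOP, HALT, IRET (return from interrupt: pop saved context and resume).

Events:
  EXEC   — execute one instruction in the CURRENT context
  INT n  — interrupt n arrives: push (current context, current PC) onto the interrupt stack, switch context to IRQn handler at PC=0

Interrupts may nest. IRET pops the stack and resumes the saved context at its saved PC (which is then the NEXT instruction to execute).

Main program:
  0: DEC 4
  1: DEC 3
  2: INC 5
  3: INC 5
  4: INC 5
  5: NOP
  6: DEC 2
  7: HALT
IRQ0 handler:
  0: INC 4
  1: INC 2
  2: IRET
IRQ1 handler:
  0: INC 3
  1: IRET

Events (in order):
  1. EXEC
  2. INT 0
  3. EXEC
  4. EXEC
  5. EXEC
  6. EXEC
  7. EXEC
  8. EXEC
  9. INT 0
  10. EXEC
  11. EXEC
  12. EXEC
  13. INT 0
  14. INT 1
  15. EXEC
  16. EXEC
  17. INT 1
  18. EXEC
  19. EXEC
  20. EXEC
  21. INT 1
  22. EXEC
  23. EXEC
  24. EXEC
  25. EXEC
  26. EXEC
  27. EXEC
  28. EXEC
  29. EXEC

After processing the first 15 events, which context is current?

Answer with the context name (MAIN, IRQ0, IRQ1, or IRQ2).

Answer: IRQ1

Derivation:
Event 1 (EXEC): [MAIN] PC=0: DEC 4 -> ACC=-4
Event 2 (INT 0): INT 0 arrives: push (MAIN, PC=1), enter IRQ0 at PC=0 (depth now 1)
Event 3 (EXEC): [IRQ0] PC=0: INC 4 -> ACC=0
Event 4 (EXEC): [IRQ0] PC=1: INC 2 -> ACC=2
Event 5 (EXEC): [IRQ0] PC=2: IRET -> resume MAIN at PC=1 (depth now 0)
Event 6 (EXEC): [MAIN] PC=1: DEC 3 -> ACC=-1
Event 7 (EXEC): [MAIN] PC=2: INC 5 -> ACC=4
Event 8 (EXEC): [MAIN] PC=3: INC 5 -> ACC=9
Event 9 (INT 0): INT 0 arrives: push (MAIN, PC=4), enter IRQ0 at PC=0 (depth now 1)
Event 10 (EXEC): [IRQ0] PC=0: INC 4 -> ACC=13
Event 11 (EXEC): [IRQ0] PC=1: INC 2 -> ACC=15
Event 12 (EXEC): [IRQ0] PC=2: IRET -> resume MAIN at PC=4 (depth now 0)
Event 13 (INT 0): INT 0 arrives: push (MAIN, PC=4), enter IRQ0 at PC=0 (depth now 1)
Event 14 (INT 1): INT 1 arrives: push (IRQ0, PC=0), enter IRQ1 at PC=0 (depth now 2)
Event 15 (EXEC): [IRQ1] PC=0: INC 3 -> ACC=18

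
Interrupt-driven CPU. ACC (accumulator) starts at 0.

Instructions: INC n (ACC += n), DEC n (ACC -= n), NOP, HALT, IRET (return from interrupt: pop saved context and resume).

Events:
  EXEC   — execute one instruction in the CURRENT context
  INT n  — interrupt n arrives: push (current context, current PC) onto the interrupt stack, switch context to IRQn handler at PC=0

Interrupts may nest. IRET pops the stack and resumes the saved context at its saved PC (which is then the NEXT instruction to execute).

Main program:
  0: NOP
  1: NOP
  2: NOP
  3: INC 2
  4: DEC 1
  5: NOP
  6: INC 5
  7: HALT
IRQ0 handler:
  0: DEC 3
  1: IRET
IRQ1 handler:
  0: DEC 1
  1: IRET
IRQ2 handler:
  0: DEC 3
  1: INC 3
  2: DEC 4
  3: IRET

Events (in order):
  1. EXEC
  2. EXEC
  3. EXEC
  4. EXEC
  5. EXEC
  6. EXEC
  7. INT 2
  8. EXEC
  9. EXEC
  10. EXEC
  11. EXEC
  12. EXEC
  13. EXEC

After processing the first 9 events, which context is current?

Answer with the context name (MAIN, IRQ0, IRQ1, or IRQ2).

Event 1 (EXEC): [MAIN] PC=0: NOP
Event 2 (EXEC): [MAIN] PC=1: NOP
Event 3 (EXEC): [MAIN] PC=2: NOP
Event 4 (EXEC): [MAIN] PC=3: INC 2 -> ACC=2
Event 5 (EXEC): [MAIN] PC=4: DEC 1 -> ACC=1
Event 6 (EXEC): [MAIN] PC=5: NOP
Event 7 (INT 2): INT 2 arrives: push (MAIN, PC=6), enter IRQ2 at PC=0 (depth now 1)
Event 8 (EXEC): [IRQ2] PC=0: DEC 3 -> ACC=-2
Event 9 (EXEC): [IRQ2] PC=1: INC 3 -> ACC=1

Answer: IRQ2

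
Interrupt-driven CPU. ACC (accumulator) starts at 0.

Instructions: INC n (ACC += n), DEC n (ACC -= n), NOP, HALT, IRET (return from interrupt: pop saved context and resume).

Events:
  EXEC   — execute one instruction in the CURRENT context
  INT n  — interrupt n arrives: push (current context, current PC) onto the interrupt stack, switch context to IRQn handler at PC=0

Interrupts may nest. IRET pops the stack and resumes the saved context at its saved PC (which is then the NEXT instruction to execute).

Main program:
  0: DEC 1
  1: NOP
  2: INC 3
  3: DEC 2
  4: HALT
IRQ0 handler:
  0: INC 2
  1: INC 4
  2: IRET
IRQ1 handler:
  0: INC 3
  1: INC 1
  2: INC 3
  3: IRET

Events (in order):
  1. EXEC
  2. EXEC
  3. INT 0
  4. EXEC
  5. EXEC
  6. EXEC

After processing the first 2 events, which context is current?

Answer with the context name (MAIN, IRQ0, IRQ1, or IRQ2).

Answer: MAIN

Derivation:
Event 1 (EXEC): [MAIN] PC=0: DEC 1 -> ACC=-1
Event 2 (EXEC): [MAIN] PC=1: NOP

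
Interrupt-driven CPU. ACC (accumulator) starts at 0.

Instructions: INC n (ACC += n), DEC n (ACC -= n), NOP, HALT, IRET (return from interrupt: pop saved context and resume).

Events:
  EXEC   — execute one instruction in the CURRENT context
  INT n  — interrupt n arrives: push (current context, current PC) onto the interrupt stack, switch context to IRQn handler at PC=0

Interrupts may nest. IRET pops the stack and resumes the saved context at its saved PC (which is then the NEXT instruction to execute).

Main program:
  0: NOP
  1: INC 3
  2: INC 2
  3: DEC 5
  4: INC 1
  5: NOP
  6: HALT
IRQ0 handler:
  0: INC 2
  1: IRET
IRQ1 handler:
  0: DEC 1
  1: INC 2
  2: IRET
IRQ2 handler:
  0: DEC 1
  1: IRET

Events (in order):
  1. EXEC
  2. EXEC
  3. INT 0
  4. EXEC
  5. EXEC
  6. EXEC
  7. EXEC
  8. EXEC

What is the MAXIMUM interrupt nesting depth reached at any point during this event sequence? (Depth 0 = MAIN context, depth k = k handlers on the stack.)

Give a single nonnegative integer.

Event 1 (EXEC): [MAIN] PC=0: NOP [depth=0]
Event 2 (EXEC): [MAIN] PC=1: INC 3 -> ACC=3 [depth=0]
Event 3 (INT 0): INT 0 arrives: push (MAIN, PC=2), enter IRQ0 at PC=0 (depth now 1) [depth=1]
Event 4 (EXEC): [IRQ0] PC=0: INC 2 -> ACC=5 [depth=1]
Event 5 (EXEC): [IRQ0] PC=1: IRET -> resume MAIN at PC=2 (depth now 0) [depth=0]
Event 6 (EXEC): [MAIN] PC=2: INC 2 -> ACC=7 [depth=0]
Event 7 (EXEC): [MAIN] PC=3: DEC 5 -> ACC=2 [depth=0]
Event 8 (EXEC): [MAIN] PC=4: INC 1 -> ACC=3 [depth=0]
Max depth observed: 1

Answer: 1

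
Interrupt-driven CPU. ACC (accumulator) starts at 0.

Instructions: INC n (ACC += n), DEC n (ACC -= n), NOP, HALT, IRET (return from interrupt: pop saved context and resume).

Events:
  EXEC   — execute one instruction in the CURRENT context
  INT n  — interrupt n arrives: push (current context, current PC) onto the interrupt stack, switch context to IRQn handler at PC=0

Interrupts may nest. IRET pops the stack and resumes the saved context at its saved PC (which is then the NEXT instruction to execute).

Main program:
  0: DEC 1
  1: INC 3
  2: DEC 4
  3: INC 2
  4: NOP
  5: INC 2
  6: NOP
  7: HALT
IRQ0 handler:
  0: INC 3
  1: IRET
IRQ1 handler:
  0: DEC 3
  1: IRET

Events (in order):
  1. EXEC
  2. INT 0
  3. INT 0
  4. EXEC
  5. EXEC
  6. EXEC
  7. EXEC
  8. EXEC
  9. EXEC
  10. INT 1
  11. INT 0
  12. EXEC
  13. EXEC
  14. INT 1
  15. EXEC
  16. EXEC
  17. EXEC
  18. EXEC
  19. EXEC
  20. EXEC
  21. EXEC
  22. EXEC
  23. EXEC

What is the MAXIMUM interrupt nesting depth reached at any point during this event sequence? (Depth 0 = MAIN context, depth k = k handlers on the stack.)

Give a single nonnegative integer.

Event 1 (EXEC): [MAIN] PC=0: DEC 1 -> ACC=-1 [depth=0]
Event 2 (INT 0): INT 0 arrives: push (MAIN, PC=1), enter IRQ0 at PC=0 (depth now 1) [depth=1]
Event 3 (INT 0): INT 0 arrives: push (IRQ0, PC=0), enter IRQ0 at PC=0 (depth now 2) [depth=2]
Event 4 (EXEC): [IRQ0] PC=0: INC 3 -> ACC=2 [depth=2]
Event 5 (EXEC): [IRQ0] PC=1: IRET -> resume IRQ0 at PC=0 (depth now 1) [depth=1]
Event 6 (EXEC): [IRQ0] PC=0: INC 3 -> ACC=5 [depth=1]
Event 7 (EXEC): [IRQ0] PC=1: IRET -> resume MAIN at PC=1 (depth now 0) [depth=0]
Event 8 (EXEC): [MAIN] PC=1: INC 3 -> ACC=8 [depth=0]
Event 9 (EXEC): [MAIN] PC=2: DEC 4 -> ACC=4 [depth=0]
Event 10 (INT 1): INT 1 arrives: push (MAIN, PC=3), enter IRQ1 at PC=0 (depth now 1) [depth=1]
Event 11 (INT 0): INT 0 arrives: push (IRQ1, PC=0), enter IRQ0 at PC=0 (depth now 2) [depth=2]
Event 12 (EXEC): [IRQ0] PC=0: INC 3 -> ACC=7 [depth=2]
Event 13 (EXEC): [IRQ0] PC=1: IRET -> resume IRQ1 at PC=0 (depth now 1) [depth=1]
Event 14 (INT 1): INT 1 arrives: push (IRQ1, PC=0), enter IRQ1 at PC=0 (depth now 2) [depth=2]
Event 15 (EXEC): [IRQ1] PC=0: DEC 3 -> ACC=4 [depth=2]
Event 16 (EXEC): [IRQ1] PC=1: IRET -> resume IRQ1 at PC=0 (depth now 1) [depth=1]
Event 17 (EXEC): [IRQ1] PC=0: DEC 3 -> ACC=1 [depth=1]
Event 18 (EXEC): [IRQ1] PC=1: IRET -> resume MAIN at PC=3 (depth now 0) [depth=0]
Event 19 (EXEC): [MAIN] PC=3: INC 2 -> ACC=3 [depth=0]
Event 20 (EXEC): [MAIN] PC=4: NOP [depth=0]
Event 21 (EXEC): [MAIN] PC=5: INC 2 -> ACC=5 [depth=0]
Event 22 (EXEC): [MAIN] PC=6: NOP [depth=0]
Event 23 (EXEC): [MAIN] PC=7: HALT [depth=0]
Max depth observed: 2

Answer: 2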